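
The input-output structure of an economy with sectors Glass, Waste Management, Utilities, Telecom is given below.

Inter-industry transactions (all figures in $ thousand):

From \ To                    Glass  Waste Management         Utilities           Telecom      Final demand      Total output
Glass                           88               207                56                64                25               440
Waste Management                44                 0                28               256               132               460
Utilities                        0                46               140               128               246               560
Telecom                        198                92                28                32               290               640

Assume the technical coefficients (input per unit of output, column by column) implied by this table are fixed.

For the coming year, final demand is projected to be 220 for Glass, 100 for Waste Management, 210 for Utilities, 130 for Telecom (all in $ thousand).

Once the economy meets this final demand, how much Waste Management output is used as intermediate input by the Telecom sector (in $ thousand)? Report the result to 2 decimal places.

Technical coefficients a_ij = z_ij / X_j:
  a_11 = 88/440 = 0.20, a_21 = 44/440 = 0.10, a_31 = 0/440 = 0.00, a_41 = 198/440 = 0.45
  a_12 = 207/460 = 0.45, a_22 = 0/460 = 0.00, a_32 = 46/460 = 0.10, a_42 = 92/460 = 0.20
  a_13 = 56/560 = 0.10, a_23 = 28/560 = 0.05, a_33 = 140/560 = 0.25, a_43 = 28/560 = 0.05
  a_14 = 64/640 = 0.10, a_24 = 256/640 = 0.40, a_34 = 128/640 = 0.20, a_44 = 32/640 = 0.05
I − A =
  [   0.80    -0.45    -0.10    -0.10]
  [  -0.10     1.00    -0.05    -0.40]
  [   0.00    -0.10     0.75    -0.20]
  [  -0.45    -0.20    -0.05     0.95]
Compute the cofactors C_ij = (−1)^(i+j)·(3×3 minor ij) of I−A; the adjugate is their transpose:
adj(I−A) = Cᵀ =
  [ 0.633750   0.345125   0.123375   0.238000]
  [ 0.209750   0.519250   0.079750   0.257500]
  [ 0.121500   0.144000   0.525250   0.184000]
  [ 0.350750   0.280375   0.102875   0.561250]
det(I−A) = Σ_j (I−A)_1j·C_1j = (0.80)(0.633750) + (-0.45)(0.209750) + (-0.10)(0.121500) + (-0.10)(0.350750) = 0.3653875
(I − A)⁻¹ = adj(I−A) / det(I−A) ≈
  [   1.7345     0.9445     0.3377     0.6514]
  [   0.5740     1.4211     0.2183     0.7047]
  [   0.3325     0.3941     1.4375     0.5036]
  [   0.9599     0.7673     0.2816     1.5360]
First solve x = (I − A)⁻¹ d = adj(I−A)·d / det(I−A); in particular x_4 = (0.350750·220 + 0.280375·100 + 0.102875·210 + 0.561250·130) / 0.3653875 = 199.76875 / 0.3653875 ≈ 546.7312.
Intermediate flow from 2 to 4: z_24 = a_24 · x_4 = 0.40 × 199.76875 / 0.3653875 = 79.9075 / 0.3653875 ≈ 218.69.

z_24 = 218.69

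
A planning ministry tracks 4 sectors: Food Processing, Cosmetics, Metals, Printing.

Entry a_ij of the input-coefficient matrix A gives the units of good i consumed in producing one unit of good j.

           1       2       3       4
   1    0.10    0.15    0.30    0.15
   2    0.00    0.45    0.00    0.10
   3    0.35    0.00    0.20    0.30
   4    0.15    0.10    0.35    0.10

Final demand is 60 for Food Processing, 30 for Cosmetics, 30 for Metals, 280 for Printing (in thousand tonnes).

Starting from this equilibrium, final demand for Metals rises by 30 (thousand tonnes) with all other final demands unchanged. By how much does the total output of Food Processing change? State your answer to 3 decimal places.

Δx_1 = 25.037

I − A =
  [   0.90    -0.15    -0.30    -0.15]
  [   0.00     0.55     0.00    -0.10]
  [  -0.35     0.00     0.80    -0.30]
  [  -0.15    -0.10    -0.35     0.90]
Compute the cofactors C_ij = (−1)^(i+j)·(3×3 minor ij) of I−A; the adjugate is their transpose:
adj(I−A) = Cᵀ =
  [ 0.330250   0.113250   0.179625   0.127500]
  [ 0.024250   0.409125   0.036000   0.061500]
  [ 0.194500   0.086250   0.421875   0.182625]
  [ 0.133375   0.097875   0.198000   0.338250]
det(I−A) = Σ_j (I−A)_1j·C_1j = (0.90)(0.330250) + (-0.15)(0.024250) + (-0.30)(0.194500) + (-0.15)(0.133375) = 0.21523125
(I − A)⁻¹ = adj(I−A) / det(I−A) ≈
  [   1.5344     0.5262     0.8346     0.5924]
  [   0.1127     1.9009     0.1673     0.2857]
  [   0.9037     0.4007     1.9601     0.8485]
  [   0.6197     0.4547     0.9199     1.5716]
Δx = (I − A)⁻¹ Δd with Δd having +30 in the Metals component and 0 elsewhere.
So Δx_1 = L_13 · (+30), where L_13 = adj(I−A)_13 / det(I−A) = 0.179625 / 0.21523125.
Δx_1 = 0.179625 × (+30) / 0.21523125 = 5.38875 / 0.21523125 ≈ 25.037.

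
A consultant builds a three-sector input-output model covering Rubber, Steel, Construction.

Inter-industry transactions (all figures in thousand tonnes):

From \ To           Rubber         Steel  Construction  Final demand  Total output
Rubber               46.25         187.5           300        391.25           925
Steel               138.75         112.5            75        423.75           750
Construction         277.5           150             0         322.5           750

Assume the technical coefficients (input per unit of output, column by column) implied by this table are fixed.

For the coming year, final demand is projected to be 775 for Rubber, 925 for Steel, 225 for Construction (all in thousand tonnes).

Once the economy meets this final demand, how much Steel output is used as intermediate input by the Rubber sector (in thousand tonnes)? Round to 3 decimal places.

z_21 = 245.582

Technical coefficients a_ij = z_ij / X_j:
  a_11 = 46.25/925 = 0.05, a_21 = 138.75/925 = 0.15, a_31 = 277.5/925 = 0.30
  a_12 = 187.5/750 = 0.25, a_22 = 112.5/750 = 0.15, a_32 = 150/750 = 0.20
  a_13 = 300/750 = 0.40, a_23 = 75/750 = 0.10, a_33 = 0/750 = 0.00
I − A =
  [   0.95    -0.25    -0.40]
  [  -0.15     0.85    -0.10]
  [  -0.30    -0.20     1.00]
Cofactors of I−A, C_ij = (−1)^(i+j)·(minor ij) (rows/columns in the sector order above):
  C_11 = (0.85)(1.00) − (-0.10)(-0.20) = 0.8300
  C_12 = −[(-0.15)(1.00) − (-0.10)(-0.30)] = 0.1800
  C_13 = (-0.15)(-0.20) − (0.85)(-0.30) = 0.2850
  C_21 = −[(-0.25)(1.00) − (-0.40)(-0.20)] = 0.3300
  C_22 = (0.95)(1.00) − (-0.40)(-0.30) = 0.8300
  C_23 = −[(0.95)(-0.20) − (-0.25)(-0.30)] = 0.2650
  C_31 = (-0.25)(-0.10) − (-0.40)(0.85) = 0.3650
  C_32 = −[(0.95)(-0.10) − (-0.40)(-0.15)] = 0.1550
  C_33 = (0.95)(0.85) − (-0.25)(-0.15) = 0.7700
det(I−A) = Σ_j (I−A)_1j·C_1j = (0.95)(0.8300) + (-0.25)(0.1800) + (-0.40)(0.2850) = 0.6295
adj(I−A) = Cᵀ =
  [ 0.8300   0.3300   0.3650]
  [ 0.1800   0.8300   0.1550]
  [ 0.2850   0.2650   0.7700]
(I − A)⁻¹ = adj(I−A) / det(I−A) ≈
  [   1.3185     0.5242     0.5798]
  [   0.2859     1.3185     0.2462]
  [   0.4527     0.4210     1.2232]
First solve x = (I − A)⁻¹ d = adj(I−A)·d / det(I−A); in particular x_1 = (0.8300·775 + 0.3300·925 + 0.3650·225) / 0.6295 = 1030.625 / 0.6295 ≈ 1637.21207.
Intermediate flow from 2 to 1: z_21 = a_21 · x_1 = 0.15 × 1030.625 / 0.6295 = 154.59375 / 0.6295 ≈ 245.582.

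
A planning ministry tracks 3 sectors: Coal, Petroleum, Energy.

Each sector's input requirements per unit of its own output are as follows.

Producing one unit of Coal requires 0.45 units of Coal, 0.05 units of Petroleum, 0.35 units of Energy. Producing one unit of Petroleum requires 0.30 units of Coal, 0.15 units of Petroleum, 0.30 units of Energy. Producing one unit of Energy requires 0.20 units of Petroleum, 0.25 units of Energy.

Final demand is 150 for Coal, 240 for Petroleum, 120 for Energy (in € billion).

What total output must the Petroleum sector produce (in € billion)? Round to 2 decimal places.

x_2 = 449.67

I − A =
  [   0.55    -0.30     0.00]
  [  -0.05     0.85    -0.20]
  [  -0.35    -0.30     0.75]
Cofactors of I−A, C_ij = (−1)^(i+j)·(minor ij) (rows/columns in the sector order above):
  C_11 = (0.85)(0.75) − (-0.20)(-0.30) = 0.5775
  C_12 = −[(-0.05)(0.75) − (-0.20)(-0.35)] = 0.1075
  C_13 = (-0.05)(-0.30) − (0.85)(-0.35) = 0.3125
  C_21 = −[(-0.30)(0.75) − (0.00)(-0.30)] = 0.2250
  C_22 = (0.55)(0.75) − (0.00)(-0.35) = 0.4125
  C_23 = −[(0.55)(-0.30) − (-0.30)(-0.35)] = 0.2700
  C_31 = (-0.30)(-0.20) − (0.00)(0.85) = 0.0600
  C_32 = −[(0.55)(-0.20) − (0.00)(-0.05)] = 0.1100
  C_33 = (0.55)(0.85) − (-0.30)(-0.05) = 0.4525
det(I−A) = Σ_j (I−A)_1j·C_1j = (0.55)(0.5775) + (-0.30)(0.1075) + (0.00)(0.3125) = 0.285375
adj(I−A) = Cᵀ =
  [ 0.5775   0.2250   0.0600]
  [ 0.1075   0.4125   0.1100]
  [ 0.3125   0.2700   0.4525]
(I − A)⁻¹ = adj(I−A) / det(I−A) ≈
  [   2.0237     0.7884     0.2102]
  [   0.3767     1.4455     0.3855]
  [   1.0951     0.9461     1.5856]
x = (I − A)⁻¹ d = adj(I−A)·d / det(I−A), with det(I−A) = 0.285375:
  x_1 = (0.5775·150 + 0.2250·240 + 0.0600·120) / 0.285375 = 147.825 / 0.285375 ≈ 518.00
  x_2 = (0.1075·150 + 0.4125·240 + 0.1100·120) / 0.285375 = 128.325 / 0.285375 ≈ 449.67
  x_3 = (0.3125·150 + 0.2700·240 + 0.4525·120) / 0.285375 = 165.975 / 0.285375 ≈ 581.60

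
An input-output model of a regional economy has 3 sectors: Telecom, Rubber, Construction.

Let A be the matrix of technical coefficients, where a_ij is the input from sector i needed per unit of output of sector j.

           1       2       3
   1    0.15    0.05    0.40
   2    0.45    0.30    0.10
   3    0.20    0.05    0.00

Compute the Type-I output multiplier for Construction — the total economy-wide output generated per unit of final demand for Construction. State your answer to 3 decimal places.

I − A =
  [   0.85    -0.05    -0.40]
  [  -0.45     0.70    -0.10]
  [  -0.20    -0.05     1.00]
Cofactors of I−A, C_ij = (−1)^(i+j)·(minor ij) (rows/columns in the sector order above):
  C_11 = (0.70)(1.00) − (-0.10)(-0.05) = 0.6950
  C_12 = −[(-0.45)(1.00) − (-0.10)(-0.20)] = 0.4700
  C_13 = (-0.45)(-0.05) − (0.70)(-0.20) = 0.1625
  C_21 = −[(-0.05)(1.00) − (-0.40)(-0.05)] = 0.0700
  C_22 = (0.85)(1.00) − (-0.40)(-0.20) = 0.7700
  C_23 = −[(0.85)(-0.05) − (-0.05)(-0.20)] = 0.0525
  C_31 = (-0.05)(-0.10) − (-0.40)(0.70) = 0.2850
  C_32 = −[(0.85)(-0.10) − (-0.40)(-0.45)] = 0.2650
  C_33 = (0.85)(0.70) − (-0.05)(-0.45) = 0.5725
det(I−A) = Σ_j (I−A)_1j·C_1j = (0.85)(0.6950) + (-0.05)(0.4700) + (-0.40)(0.1625) = 0.50225
adj(I−A) = Cᵀ =
  [ 0.6950   0.0700   0.2850]
  [ 0.4700   0.7700   0.2650]
  [ 0.1625   0.0525   0.5725]
(I − A)⁻¹ = adj(I−A) / det(I−A) ≈
  [   1.3838     0.1394     0.5674]
  [   0.9358     1.5331     0.5276]
  [   0.3235     0.1045     1.1399]
The output multiplier for sector j is the column-j sum of the Leontief inverse (I − A)⁻¹ = adj(I−A) / det(I−A).
Column 3 of adj(I−A): (0.2850, 0.2650, 0.5725); det(I−A) = 0.50225.
m_3 = (0.2850 + 0.2650 + 0.5725) / 0.50225 = 1.1225 / 0.50225 ≈ 2.235.

m_3 = 2.235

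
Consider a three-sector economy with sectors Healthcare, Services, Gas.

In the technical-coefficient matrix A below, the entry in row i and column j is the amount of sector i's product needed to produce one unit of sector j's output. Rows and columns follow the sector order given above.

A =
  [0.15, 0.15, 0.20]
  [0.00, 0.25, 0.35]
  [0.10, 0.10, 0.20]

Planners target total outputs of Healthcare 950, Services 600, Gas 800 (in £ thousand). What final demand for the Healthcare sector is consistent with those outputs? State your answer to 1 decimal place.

I − A =
  [   0.85    -0.15    -0.20]
  [   0.00     0.75    -0.35]
  [  -0.10    -0.10     0.80]
d = (I − A) x:
  d_1 = (+0.85)·950 + (-0.15)·600 + (-0.20)·800 = 557.5
  d_2 = (+0.00)·950 + (+0.75)·600 + (-0.35)·800 = 170.0
  d_3 = (-0.10)·950 + (-0.10)·600 + (+0.80)·800 = 485.0

d_1 = 557.5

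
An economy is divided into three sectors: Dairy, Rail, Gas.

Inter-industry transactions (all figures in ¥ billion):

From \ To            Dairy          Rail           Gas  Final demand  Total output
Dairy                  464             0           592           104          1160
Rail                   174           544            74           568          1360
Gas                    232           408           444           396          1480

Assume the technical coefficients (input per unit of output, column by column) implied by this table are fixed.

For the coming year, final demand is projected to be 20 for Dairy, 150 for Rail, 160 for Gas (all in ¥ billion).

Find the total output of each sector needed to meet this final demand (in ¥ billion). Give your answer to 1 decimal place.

x_D = 364.4, x_R = 382.5, x_G = 496.6

Technical coefficients a_ij = z_ij / X_j:
  a_DD = 464/1160 = 0.40, a_RD = 174/1160 = 0.15, a_GD = 232/1160 = 0.20
  a_DR = 0/1360 = 0.00, a_RR = 544/1360 = 0.40, a_GR = 408/1360 = 0.30
  a_DG = 592/1480 = 0.40, a_RG = 74/1480 = 0.05, a_GG = 444/1480 = 0.30
I − A =
  [   0.60     0.00    -0.40]
  [  -0.15     0.60    -0.05]
  [  -0.20    -0.30     0.70]
Cofactors of I−A, C_ij = (−1)^(i+j)·(minor ij) (rows/columns in the sector order above):
  C_11 = (0.60)(0.70) − (-0.05)(-0.30) = 0.4050
  C_12 = −[(-0.15)(0.70) − (-0.05)(-0.20)] = 0.1150
  C_13 = (-0.15)(-0.30) − (0.60)(-0.20) = 0.1650
  C_21 = −[(0.00)(0.70) − (-0.40)(-0.30)] = 0.1200
  C_22 = (0.60)(0.70) − (-0.40)(-0.20) = 0.3400
  C_23 = −[(0.60)(-0.30) − (0.00)(-0.20)] = 0.1800
  C_31 = (0.00)(-0.05) − (-0.40)(0.60) = 0.2400
  C_32 = −[(0.60)(-0.05) − (-0.40)(-0.15)] = 0.0900
  C_33 = (0.60)(0.60) − (0.00)(-0.15) = 0.3600
det(I−A) = Σ_j (I−A)_1j·C_1j = (0.60)(0.4050) + (0.00)(0.1150) + (-0.40)(0.1650) = 0.1770
adj(I−A) = Cᵀ =
  [ 0.4050   0.1200   0.2400]
  [ 0.1150   0.3400   0.0900]
  [ 0.1650   0.1800   0.3600]
(I − A)⁻¹ = adj(I−A) / det(I−A) ≈
  [   2.2881     0.6780     1.3559]
  [   0.6497     1.9209     0.5085]
  [   0.9322     1.0169     2.0339]
x = (I − A)⁻¹ d = adj(I−A)·d / det(I−A), with det(I−A) = 0.1770:
  x_D = (0.4050·20 + 0.1200·150 + 0.2400·160) / 0.1770 = 64.50 / 0.1770 ≈ 364.4
  x_R = (0.1150·20 + 0.3400·150 + 0.0900·160) / 0.1770 = 67.70 / 0.1770 ≈ 382.5
  x_G = (0.1650·20 + 0.1800·150 + 0.3600·160) / 0.1770 = 87.90 / 0.1770 ≈ 496.6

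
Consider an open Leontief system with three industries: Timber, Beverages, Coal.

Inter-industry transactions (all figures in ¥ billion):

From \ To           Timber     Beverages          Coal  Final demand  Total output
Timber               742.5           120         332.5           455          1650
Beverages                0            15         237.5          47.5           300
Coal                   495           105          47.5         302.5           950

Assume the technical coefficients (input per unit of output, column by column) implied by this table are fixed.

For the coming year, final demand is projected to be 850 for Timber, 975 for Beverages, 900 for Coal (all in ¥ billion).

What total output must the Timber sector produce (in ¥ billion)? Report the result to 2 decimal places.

x_T = 4935.44

Technical coefficients a_ij = z_ij / X_j:
  a_TT = 742.5/1650 = 0.45, a_BT = 0/1650 = 0.00, a_CT = 495/1650 = 0.30
  a_TB = 120/300 = 0.40, a_BB = 15/300 = 0.05, a_CB = 105/300 = 0.35
  a_TC = 332.5/950 = 0.35, a_BC = 237.5/950 = 0.25, a_CC = 47.5/950 = 0.05
I − A =
  [   0.55    -0.40    -0.35]
  [   0.00     0.95    -0.25]
  [  -0.30    -0.35     0.95]
Cofactors of I−A, C_ij = (−1)^(i+j)·(minor ij) (rows/columns in the sector order above):
  C_11 = (0.95)(0.95) − (-0.25)(-0.35) = 0.8150
  C_12 = −[(0.00)(0.95) − (-0.25)(-0.30)] = 0.0750
  C_13 = (0.00)(-0.35) − (0.95)(-0.30) = 0.2850
  C_21 = −[(-0.40)(0.95) − (-0.35)(-0.35)] = 0.5025
  C_22 = (0.55)(0.95) − (-0.35)(-0.30) = 0.4175
  C_23 = −[(0.55)(-0.35) − (-0.40)(-0.30)] = 0.3125
  C_31 = (-0.40)(-0.25) − (-0.35)(0.95) = 0.4325
  C_32 = −[(0.55)(-0.25) − (-0.35)(0.00)] = 0.1375
  C_33 = (0.55)(0.95) − (-0.40)(0.00) = 0.5225
det(I−A) = Σ_j (I−A)_1j·C_1j = (0.55)(0.8150) + (-0.40)(0.0750) + (-0.35)(0.2850) = 0.3185
adj(I−A) = Cᵀ =
  [ 0.8150   0.5025   0.4325]
  [ 0.0750   0.4175   0.1375]
  [ 0.2850   0.3125   0.5225]
(I − A)⁻¹ = adj(I−A) / det(I−A) ≈
  [   2.5589     1.5777     1.3579]
  [   0.2355     1.3108     0.4317]
  [   0.8948     0.9812     1.6405]
x = (I − A)⁻¹ d = adj(I−A)·d / det(I−A), with det(I−A) = 0.3185:
  x_T = (0.8150·850 + 0.5025·975 + 0.4325·900) / 0.3185 = 1571.9375 / 0.3185 ≈ 4935.44
  x_B = (0.0750·850 + 0.4175·975 + 0.1375·900) / 0.3185 = 594.5625 / 0.3185 ≈ 1866.76
  x_C = (0.2850·850 + 0.3125·975 + 0.5225·900) / 0.3185 = 1017.1875 / 0.3185 ≈ 3193.68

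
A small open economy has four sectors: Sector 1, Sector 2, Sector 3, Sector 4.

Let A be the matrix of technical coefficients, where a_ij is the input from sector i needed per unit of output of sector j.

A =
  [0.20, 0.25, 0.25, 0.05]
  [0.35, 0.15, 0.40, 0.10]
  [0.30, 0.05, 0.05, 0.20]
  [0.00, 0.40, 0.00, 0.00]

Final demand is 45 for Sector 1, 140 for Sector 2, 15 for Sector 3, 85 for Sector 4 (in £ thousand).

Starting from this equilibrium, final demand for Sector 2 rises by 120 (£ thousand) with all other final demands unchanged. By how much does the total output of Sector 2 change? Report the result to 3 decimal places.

Δx_2 = 216.487

I − A =
  [   0.80    -0.25    -0.25    -0.05]
  [  -0.35     0.85    -0.40    -0.10]
  [  -0.30    -0.05     0.95    -0.20]
  [   0.00    -0.40     0.00     1.00]
Compute the cofactors C_ij = (−1)^(i+j)·(3×3 minor ij) of I−A; the adjugate is their transpose:
adj(I−A) = Cᵀ =
  [ 0.717500   0.289000   0.310500   0.126875]
  [ 0.452500   0.685000   0.407500   0.172625]
  [ 0.288500   0.185000   0.553500   0.143625]
  [ 0.181000   0.274000   0.163000   0.448750]
det(I−A) = Σ_j (I−A)_1j·C_1j = (0.80)(0.717500) + (-0.25)(0.452500) + (-0.25)(0.288500) + (-0.05)(0.181000) = 0.3797
(I − A)⁻¹ = adj(I−A) / det(I−A) ≈
  [   1.8896     0.7611     0.8178     0.3341]
  [   1.1917     1.8041     1.0732     0.4546]
  [   0.7598     0.4872     1.4577     0.3783]
  [   0.4767     0.7216     0.4293     1.1819]
Δx = (I − A)⁻¹ Δd with Δd having +120 in the Sector 2 component and 0 elsewhere.
So Δx_2 = L_22 · (+120), where L_22 = adj(I−A)_22 / det(I−A) = 0.685000 / 0.3797.
Δx_2 = 0.685000 × (+120) / 0.3797 = 82.20 / 0.3797 ≈ 216.487.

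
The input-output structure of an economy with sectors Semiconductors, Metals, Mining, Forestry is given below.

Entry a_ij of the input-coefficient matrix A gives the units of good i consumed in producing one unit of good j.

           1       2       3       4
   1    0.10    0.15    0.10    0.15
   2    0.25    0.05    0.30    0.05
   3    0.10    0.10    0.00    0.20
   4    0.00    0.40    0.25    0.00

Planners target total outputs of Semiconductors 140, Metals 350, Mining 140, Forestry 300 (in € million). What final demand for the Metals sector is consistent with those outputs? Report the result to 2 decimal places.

I − A =
  [   0.90    -0.15    -0.10    -0.15]
  [  -0.25     0.95    -0.30    -0.05]
  [  -0.10    -0.10     1.00    -0.20]
  [   0.00    -0.40    -0.25     1.00]
d = (I − A) x:
  d_1 = (+0.90)·140 + (-0.15)·350 + (-0.10)·140 + (-0.15)·300 = 14.50
  d_2 = (-0.25)·140 + (+0.95)·350 + (-0.30)·140 + (-0.05)·300 = 240.50
  d_3 = (-0.10)·140 + (-0.10)·350 + (+1.00)·140 + (-0.20)·300 = 31.00
  d_4 = (+0.00)·140 + (-0.40)·350 + (-0.25)·140 + (+1.00)·300 = 125.00

d_2 = 240.50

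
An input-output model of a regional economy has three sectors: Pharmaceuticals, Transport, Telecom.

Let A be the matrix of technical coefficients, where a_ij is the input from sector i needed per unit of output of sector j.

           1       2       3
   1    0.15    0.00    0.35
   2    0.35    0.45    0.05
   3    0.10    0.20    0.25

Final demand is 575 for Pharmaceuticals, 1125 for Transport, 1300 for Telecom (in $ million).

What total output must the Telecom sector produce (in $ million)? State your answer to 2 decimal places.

x_3 = 2918.73

I − A =
  [   0.85     0.00    -0.35]
  [  -0.35     0.55    -0.05]
  [  -0.10    -0.20     0.75]
Cofactors of I−A, C_ij = (−1)^(i+j)·(minor ij) (rows/columns in the sector order above):
  C_11 = (0.55)(0.75) − (-0.05)(-0.20) = 0.4025
  C_12 = −[(-0.35)(0.75) − (-0.05)(-0.10)] = 0.2675
  C_13 = (-0.35)(-0.20) − (0.55)(-0.10) = 0.1250
  C_21 = −[(0.00)(0.75) − (-0.35)(-0.20)] = 0.0700
  C_22 = (0.85)(0.75) − (-0.35)(-0.10) = 0.6025
  C_23 = −[(0.85)(-0.20) − (0.00)(-0.10)] = 0.1700
  C_31 = (0.00)(-0.05) − (-0.35)(0.55) = 0.1925
  C_32 = −[(0.85)(-0.05) − (-0.35)(-0.35)] = 0.1650
  C_33 = (0.85)(0.55) − (0.00)(-0.35) = 0.4675
det(I−A) = Σ_j (I−A)_1j·C_1j = (0.85)(0.4025) + (0.00)(0.2675) + (-0.35)(0.1250) = 0.298375
adj(I−A) = Cᵀ =
  [ 0.4025   0.0700   0.1925]
  [ 0.2675   0.6025   0.1650]
  [ 0.1250   0.1700   0.4675]
(I − A)⁻¹ = adj(I−A) / det(I−A) ≈
  [   1.3490     0.2346     0.6452]
  [   0.8965     2.0193     0.5530]
  [   0.4189     0.5698     1.5668]
x = (I − A)⁻¹ d = adj(I−A)·d / det(I−A), with det(I−A) = 0.298375:
  x_1 = (0.4025·575 + 0.0700·1125 + 0.1925·1300) / 0.298375 = 560.4375 / 0.298375 ≈ 1878.30
  x_2 = (0.2675·575 + 0.6025·1125 + 0.1650·1300) / 0.298375 = 1046.125 / 0.298375 ≈ 3506.07
  x_3 = (0.1250·575 + 0.1700·1125 + 0.4675·1300) / 0.298375 = 870.875 / 0.298375 ≈ 2918.73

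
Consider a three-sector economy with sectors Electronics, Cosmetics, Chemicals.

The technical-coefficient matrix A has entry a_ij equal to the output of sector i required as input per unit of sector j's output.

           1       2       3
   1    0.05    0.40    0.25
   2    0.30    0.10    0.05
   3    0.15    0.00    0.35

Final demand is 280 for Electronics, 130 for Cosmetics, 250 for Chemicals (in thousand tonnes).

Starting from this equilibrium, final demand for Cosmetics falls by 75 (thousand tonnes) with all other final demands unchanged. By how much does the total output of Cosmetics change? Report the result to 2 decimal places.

I − A =
  [   0.95    -0.40    -0.25]
  [  -0.30     0.90    -0.05]
  [  -0.15     0.00     0.65]
Cofactors of I−A, C_ij = (−1)^(i+j)·(minor ij) (rows/columns in the sector order above):
  C_11 = (0.90)(0.65) − (-0.05)(0.00) = 0.5850
  C_12 = −[(-0.30)(0.65) − (-0.05)(-0.15)] = 0.2025
  C_13 = (-0.30)(0.00) − (0.90)(-0.15) = 0.1350
  C_21 = −[(-0.40)(0.65) − (-0.25)(0.00)] = 0.2600
  C_22 = (0.95)(0.65) − (-0.25)(-0.15) = 0.5800
  C_23 = −[(0.95)(0.00) − (-0.40)(-0.15)] = 0.0600
  C_31 = (-0.40)(-0.05) − (-0.25)(0.90) = 0.2450
  C_32 = −[(0.95)(-0.05) − (-0.25)(-0.30)] = 0.1225
  C_33 = (0.95)(0.90) − (-0.40)(-0.30) = 0.7350
det(I−A) = Σ_j (I−A)_1j·C_1j = (0.95)(0.5850) + (-0.40)(0.2025) + (-0.25)(0.1350) = 0.4410
adj(I−A) = Cᵀ =
  [ 0.5850   0.2600   0.2450]
  [ 0.2025   0.5800   0.1225]
  [ 0.1350   0.0600   0.7350]
(I − A)⁻¹ = adj(I−A) / det(I−A) ≈
  [   1.3265     0.5896     0.5556]
  [   0.4592     1.3152     0.2778]
  [   0.3061     0.1361     1.6667]
Δx = (I − A)⁻¹ Δd with Δd having -75 in the Cosmetics component and 0 elsewhere.
So Δx_2 = L_22 · (-75), where L_22 = adj(I−A)_22 / det(I−A) = 0.5800 / 0.4410.
Δx_2 = 0.5800 × (-75) / 0.4410 = -43.50 / 0.4410 ≈ -98.64.

Δx_2 = -98.64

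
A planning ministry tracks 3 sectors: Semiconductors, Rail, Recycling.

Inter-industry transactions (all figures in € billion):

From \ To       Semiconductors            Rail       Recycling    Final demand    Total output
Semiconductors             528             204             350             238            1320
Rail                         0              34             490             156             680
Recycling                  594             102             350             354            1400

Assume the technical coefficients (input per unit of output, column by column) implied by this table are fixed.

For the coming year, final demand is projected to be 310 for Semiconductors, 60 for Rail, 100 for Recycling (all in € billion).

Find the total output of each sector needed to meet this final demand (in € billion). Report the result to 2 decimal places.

x_1 = 1052.61, x_2 = 372.40, x_3 = 839.38

Technical coefficients a_ij = z_ij / X_j:
  a_11 = 528/1320 = 0.40, a_21 = 0/1320 = 0.00, a_31 = 594/1320 = 0.45
  a_12 = 204/680 = 0.30, a_22 = 34/680 = 0.05, a_32 = 102/680 = 0.15
  a_13 = 350/1400 = 0.25, a_23 = 490/1400 = 0.35, a_33 = 350/1400 = 0.25
I − A =
  [   0.60    -0.30    -0.25]
  [   0.00     0.95    -0.35]
  [  -0.45    -0.15     0.75]
Cofactors of I−A, C_ij = (−1)^(i+j)·(minor ij) (rows/columns in the sector order above):
  C_11 = (0.95)(0.75) − (-0.35)(-0.15) = 0.6600
  C_12 = −[(0.00)(0.75) − (-0.35)(-0.45)] = 0.1575
  C_13 = (0.00)(-0.15) − (0.95)(-0.45) = 0.4275
  C_21 = −[(-0.30)(0.75) − (-0.25)(-0.15)] = 0.2625
  C_22 = (0.60)(0.75) − (-0.25)(-0.45) = 0.3375
  C_23 = −[(0.60)(-0.15) − (-0.30)(-0.45)] = 0.2250
  C_31 = (-0.30)(-0.35) − (-0.25)(0.95) = 0.3425
  C_32 = −[(0.60)(-0.35) − (-0.25)(0.00)] = 0.2100
  C_33 = (0.60)(0.95) − (-0.30)(0.00) = 0.5700
det(I−A) = Σ_j (I−A)_1j·C_1j = (0.60)(0.6600) + (-0.30)(0.1575) + (-0.25)(0.4275) = 0.241875
adj(I−A) = Cᵀ =
  [ 0.6600   0.2625   0.3425]
  [ 0.1575   0.3375   0.2100]
  [ 0.4275   0.2250   0.5700]
(I − A)⁻¹ = adj(I−A) / det(I−A) ≈
  [   2.7287     1.0853     1.4160]
  [   0.6512     1.3953     0.8682]
  [   1.7674     0.9302     2.3566]
x = (I − A)⁻¹ d = adj(I−A)·d / det(I−A), with det(I−A) = 0.241875:
  x_1 = (0.6600·310 + 0.2625·60 + 0.3425·100) / 0.241875 = 254.60 / 0.241875 ≈ 1052.61
  x_2 = (0.1575·310 + 0.3375·60 + 0.2100·100) / 0.241875 = 90.075 / 0.241875 ≈ 372.40
  x_3 = (0.4275·310 + 0.2250·60 + 0.5700·100) / 0.241875 = 203.025 / 0.241875 ≈ 839.38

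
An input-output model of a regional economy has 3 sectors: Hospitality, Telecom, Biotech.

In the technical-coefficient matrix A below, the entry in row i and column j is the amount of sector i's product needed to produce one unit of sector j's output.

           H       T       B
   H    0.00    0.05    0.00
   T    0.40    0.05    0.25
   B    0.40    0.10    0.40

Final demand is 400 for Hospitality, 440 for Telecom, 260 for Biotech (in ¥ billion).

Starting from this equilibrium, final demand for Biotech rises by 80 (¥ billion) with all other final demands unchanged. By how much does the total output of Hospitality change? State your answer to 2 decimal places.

Δx_H = 1.89

I − A =
  [   1.00    -0.05     0.00]
  [  -0.40     0.95    -0.25]
  [  -0.40    -0.10     0.60]
Cofactors of I−A, C_ij = (−1)^(i+j)·(minor ij) (rows/columns in the sector order above):
  C_11 = (0.95)(0.60) − (-0.25)(-0.10) = 0.5450
  C_12 = −[(-0.40)(0.60) − (-0.25)(-0.40)] = 0.3400
  C_13 = (-0.40)(-0.10) − (0.95)(-0.40) = 0.4200
  C_21 = −[(-0.05)(0.60) − (0.00)(-0.10)] = 0.0300
  C_22 = (1.00)(0.60) − (0.00)(-0.40) = 0.6000
  C_23 = −[(1.00)(-0.10) − (-0.05)(-0.40)] = 0.1200
  C_31 = (-0.05)(-0.25) − (0.00)(0.95) = 0.0125
  C_32 = −[(1.00)(-0.25) − (0.00)(-0.40)] = 0.2500
  C_33 = (1.00)(0.95) − (-0.05)(-0.40) = 0.9300
det(I−A) = Σ_j (I−A)_1j·C_1j = (1.00)(0.5450) + (-0.05)(0.3400) + (0.00)(0.4200) = 0.5280
adj(I−A) = Cᵀ =
  [ 0.5450   0.0300   0.0125]
  [ 0.3400   0.6000   0.2500]
  [ 0.4200   0.1200   0.9300]
(I − A)⁻¹ = adj(I−A) / det(I−A) ≈
  [   1.0322     0.0568     0.0237]
  [   0.6439     1.1364     0.4735]
  [   0.7955     0.2273     1.7614]
Δx = (I − A)⁻¹ Δd with Δd having +80 in the Biotech component and 0 elsewhere.
So Δx_H = L_HB · (+80), where L_HB = adj(I−A)_HB / det(I−A) = 0.0125 / 0.5280.
Δx_H = 0.0125 × (+80) / 0.5280 = 1.00 / 0.5280 ≈ 1.89.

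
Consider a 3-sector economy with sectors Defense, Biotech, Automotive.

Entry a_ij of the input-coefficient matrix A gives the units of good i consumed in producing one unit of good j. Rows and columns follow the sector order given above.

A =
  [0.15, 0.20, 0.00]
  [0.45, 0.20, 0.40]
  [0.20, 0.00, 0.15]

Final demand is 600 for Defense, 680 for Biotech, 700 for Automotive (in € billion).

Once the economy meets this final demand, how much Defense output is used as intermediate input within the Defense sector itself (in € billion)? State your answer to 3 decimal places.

I − A =
  [   0.85    -0.20     0.00]
  [  -0.45     0.80    -0.40]
  [  -0.20     0.00     0.85]
Cofactors of I−A, C_ij = (−1)^(i+j)·(minor ij) (rows/columns in the sector order above):
  C_11 = (0.80)(0.85) − (-0.40)(0.00) = 0.6800
  C_12 = −[(-0.45)(0.85) − (-0.40)(-0.20)] = 0.4625
  C_13 = (-0.45)(0.00) − (0.80)(-0.20) = 0.1600
  C_21 = −[(-0.20)(0.85) − (0.00)(0.00)] = 0.1700
  C_22 = (0.85)(0.85) − (0.00)(-0.20) = 0.7225
  C_23 = −[(0.85)(0.00) − (-0.20)(-0.20)] = 0.0400
  C_31 = (-0.20)(-0.40) − (0.00)(0.80) = 0.0800
  C_32 = −[(0.85)(-0.40) − (0.00)(-0.45)] = 0.3400
  C_33 = (0.85)(0.80) − (-0.20)(-0.45) = 0.5900
det(I−A) = Σ_j (I−A)_1j·C_1j = (0.85)(0.6800) + (-0.20)(0.4625) + (0.00)(0.1600) = 0.4855
adj(I−A) = Cᵀ =
  [ 0.6800   0.1700   0.0800]
  [ 0.4625   0.7225   0.3400]
  [ 0.1600   0.0400   0.5900]
(I − A)⁻¹ = adj(I−A) / det(I−A) ≈
  [   1.4006     0.3502     0.1648]
  [   0.9526     1.4882     0.7003]
  [   0.3296     0.0824     1.2152]
First solve x = (I − A)⁻¹ d = adj(I−A)·d / det(I−A); in particular x_1 = (0.6800·600 + 0.1700·680 + 0.0800·700) / 0.4855 = 579.60 / 0.4855 ≈ 1193.82080.
Intermediate flow from 1 to 1: z_11 = a_11 · x_1 = 0.15 × 579.60 / 0.4855 = 86.94 / 0.4855 ≈ 179.073.

z_11 = 179.073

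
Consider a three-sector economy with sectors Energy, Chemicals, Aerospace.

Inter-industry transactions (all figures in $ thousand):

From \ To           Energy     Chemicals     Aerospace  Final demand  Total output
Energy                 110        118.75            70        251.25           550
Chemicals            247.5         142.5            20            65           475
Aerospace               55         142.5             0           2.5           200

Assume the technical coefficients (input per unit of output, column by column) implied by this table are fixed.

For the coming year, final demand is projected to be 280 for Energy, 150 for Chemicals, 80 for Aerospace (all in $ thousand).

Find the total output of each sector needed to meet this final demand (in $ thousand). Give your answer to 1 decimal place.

Technical coefficients a_ij = z_ij / X_j:
  a_EE = 110/550 = 0.20, a_CE = 247.5/550 = 0.45, a_AE = 55/550 = 0.10
  a_EC = 118.75/475 = 0.25, a_CC = 142.5/475 = 0.30, a_AC = 142.5/475 = 0.30
  a_EA = 70/200 = 0.35, a_CA = 20/200 = 0.10, a_AA = 0/200 = 0.00
I − A =
  [   0.80    -0.25    -0.35]
  [  -0.45     0.70    -0.10]
  [  -0.10    -0.30     1.00]
Cofactors of I−A, C_ij = (−1)^(i+j)·(minor ij) (rows/columns in the sector order above):
  C_11 = (0.70)(1.00) − (-0.10)(-0.30) = 0.6700
  C_12 = −[(-0.45)(1.00) − (-0.10)(-0.10)] = 0.4600
  C_13 = (-0.45)(-0.30) − (0.70)(-0.10) = 0.2050
  C_21 = −[(-0.25)(1.00) − (-0.35)(-0.30)] = 0.3550
  C_22 = (0.80)(1.00) − (-0.35)(-0.10) = 0.7650
  C_23 = −[(0.80)(-0.30) − (-0.25)(-0.10)] = 0.2650
  C_31 = (-0.25)(-0.10) − (-0.35)(0.70) = 0.2700
  C_32 = −[(0.80)(-0.10) − (-0.35)(-0.45)] = 0.2375
  C_33 = (0.80)(0.70) − (-0.25)(-0.45) = 0.4475
det(I−A) = Σ_j (I−A)_1j·C_1j = (0.80)(0.6700) + (-0.25)(0.4600) + (-0.35)(0.2050) = 0.34925
adj(I−A) = Cᵀ =
  [ 0.6700   0.3550   0.2700]
  [ 0.4600   0.7650   0.2375]
  [ 0.2050   0.2650   0.4475]
(I − A)⁻¹ = adj(I−A) / det(I−A) ≈
  [   1.9184     1.0165     0.7731]
  [   1.3171     2.1904     0.6800]
  [   0.5870     0.7588     1.2813]
x = (I − A)⁻¹ d = adj(I−A)·d / det(I−A), with det(I−A) = 0.34925:
  x_E = (0.6700·280 + 0.3550·150 + 0.2700·80) / 0.34925 = 262.45 / 0.34925 ≈ 751.5
  x_C = (0.4600·280 + 0.7650·150 + 0.2375·80) / 0.34925 = 262.55 / 0.34925 ≈ 751.8
  x_A = (0.2050·280 + 0.2650·150 + 0.4475·80) / 0.34925 = 132.95 / 0.34925 ≈ 380.7

x_E = 751.5, x_C = 751.8, x_A = 380.7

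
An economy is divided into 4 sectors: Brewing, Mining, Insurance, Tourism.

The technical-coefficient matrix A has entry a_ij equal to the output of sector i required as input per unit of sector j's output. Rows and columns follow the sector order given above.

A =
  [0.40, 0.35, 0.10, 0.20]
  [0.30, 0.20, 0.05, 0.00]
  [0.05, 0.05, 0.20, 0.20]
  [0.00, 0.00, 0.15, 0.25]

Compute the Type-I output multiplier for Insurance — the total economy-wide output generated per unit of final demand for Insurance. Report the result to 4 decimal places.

m_I = 2.3697

I − A =
  [   0.60    -0.35    -0.10    -0.20]
  [  -0.30     0.80    -0.05     0.00]
  [  -0.05    -0.05     0.80    -0.20]
  [   0.00     0.00    -0.15     0.75]
Compute the cofactors C_ij = (−1)^(i+j)·(3×3 minor ij) of I−A; the adjugate is their transpose:
adj(I−A) = Cᵀ =
  [ 0.454125   0.204750   0.097125   0.147000]
  [ 0.172875   0.336750   0.054000   0.060500]
  [ 0.041250   0.035625   0.281250   0.086000]
  [ 0.008250   0.007125   0.056250   0.292125]
det(I−A) = Σ_j (I−A)_1j·C_1j = (0.60)(0.454125) + (-0.35)(0.172875) + (-0.10)(0.041250) + (-0.20)(0.008250) = 0.20619375
(I − A)⁻¹ = adj(I−A) / det(I−A) ≈
  [   2.20242     0.99300     0.47104     0.71292]
  [   0.83841     1.63317     0.26189     0.29341]
  [   0.20005     0.17277     1.36401     0.41708]
  [   0.04001     0.03455     0.27280     1.41675]
The output multiplier for sector j is the column-j sum of the Leontief inverse (I − A)⁻¹ = adj(I−A) / det(I−A).
Column I of adj(I−A): (0.097125, 0.054000, 0.281250, 0.056250); det(I−A) = 0.20619375.
m_I = (0.097125 + 0.054000 + 0.281250 + 0.056250) / 0.20619375 = 0.488625 / 0.20619375 ≈ 2.3697.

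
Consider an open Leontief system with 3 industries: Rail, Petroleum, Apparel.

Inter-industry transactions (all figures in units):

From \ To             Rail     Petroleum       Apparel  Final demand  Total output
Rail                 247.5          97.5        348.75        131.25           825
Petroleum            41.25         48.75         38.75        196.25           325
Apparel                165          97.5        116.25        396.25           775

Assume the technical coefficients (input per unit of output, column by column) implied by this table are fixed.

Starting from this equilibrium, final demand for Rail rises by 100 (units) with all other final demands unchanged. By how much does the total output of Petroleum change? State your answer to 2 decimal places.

Δx_P = 13.25

Technical coefficients a_ij = z_ij / X_j:
  a_RR = 247.5/825 = 0.30, a_PR = 41.25/825 = 0.05, a_AR = 165/825 = 0.20
  a_RP = 97.5/325 = 0.30, a_PP = 48.75/325 = 0.15, a_AP = 97.5/325 = 0.30
  a_RA = 348.75/775 = 0.45, a_PA = 38.75/775 = 0.05, a_AA = 116.25/775 = 0.15
I − A =
  [   0.70    -0.30    -0.45]
  [  -0.05     0.85    -0.05]
  [  -0.20    -0.30     0.85]
Cofactors of I−A, C_ij = (−1)^(i+j)·(minor ij) (rows/columns in the sector order above):
  C_11 = (0.85)(0.85) − (-0.05)(-0.30) = 0.7075
  C_12 = −[(-0.05)(0.85) − (-0.05)(-0.20)] = 0.0525
  C_13 = (-0.05)(-0.30) − (0.85)(-0.20) = 0.1850
  C_21 = −[(-0.30)(0.85) − (-0.45)(-0.30)] = 0.3900
  C_22 = (0.70)(0.85) − (-0.45)(-0.20) = 0.5050
  C_23 = −[(0.70)(-0.30) − (-0.30)(-0.20)] = 0.2700
  C_31 = (-0.30)(-0.05) − (-0.45)(0.85) = 0.3975
  C_32 = −[(0.70)(-0.05) − (-0.45)(-0.05)] = 0.0575
  C_33 = (0.70)(0.85) − (-0.30)(-0.05) = 0.5800
det(I−A) = Σ_j (I−A)_1j·C_1j = (0.70)(0.7075) + (-0.30)(0.0525) + (-0.45)(0.1850) = 0.39625
adj(I−A) = Cᵀ =
  [ 0.7075   0.3900   0.3975]
  [ 0.0525   0.5050   0.0575]
  [ 0.1850   0.2700   0.5800]
(I − A)⁻¹ = adj(I−A) / det(I−A) ≈
  [   1.7855     0.9842     1.0032]
  [   0.1325     1.2744     0.1451]
  [   0.4669     0.6814     1.4637]
Δx = (I − A)⁻¹ Δd with Δd having +100 in the Rail component and 0 elsewhere.
So Δx_P = L_PR · (+100), where L_PR = adj(I−A)_PR / det(I−A) = 0.0525 / 0.39625.
Δx_P = 0.0525 × (+100) / 0.39625 = 5.25 / 0.39625 ≈ 13.25.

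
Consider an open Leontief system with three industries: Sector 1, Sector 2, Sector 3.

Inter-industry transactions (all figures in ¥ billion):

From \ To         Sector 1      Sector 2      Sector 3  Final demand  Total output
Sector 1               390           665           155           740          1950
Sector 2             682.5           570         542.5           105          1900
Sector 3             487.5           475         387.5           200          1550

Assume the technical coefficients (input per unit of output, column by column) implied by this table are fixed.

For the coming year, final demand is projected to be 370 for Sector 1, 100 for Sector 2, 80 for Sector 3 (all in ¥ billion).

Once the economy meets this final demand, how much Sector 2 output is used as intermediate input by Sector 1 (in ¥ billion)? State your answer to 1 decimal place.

Technical coefficients a_ij = z_ij / X_j:
  a_11 = 390/1950 = 0.20, a_21 = 682.5/1950 = 0.35, a_31 = 487.5/1950 = 0.25
  a_12 = 665/1900 = 0.35, a_22 = 570/1900 = 0.30, a_32 = 475/1900 = 0.25
  a_13 = 155/1550 = 0.10, a_23 = 542.5/1550 = 0.35, a_33 = 387.5/1550 = 0.25
I − A =
  [   0.80    -0.35    -0.10]
  [  -0.35     0.70    -0.35]
  [  -0.25    -0.25     0.75]
Cofactors of I−A, C_ij = (−1)^(i+j)·(minor ij) (rows/columns in the sector order above):
  C_11 = (0.70)(0.75) − (-0.35)(-0.25) = 0.4375
  C_12 = −[(-0.35)(0.75) − (-0.35)(-0.25)] = 0.3500
  C_13 = (-0.35)(-0.25) − (0.70)(-0.25) = 0.2625
  C_21 = −[(-0.35)(0.75) − (-0.10)(-0.25)] = 0.2875
  C_22 = (0.80)(0.75) − (-0.10)(-0.25) = 0.5750
  C_23 = −[(0.80)(-0.25) − (-0.35)(-0.25)] = 0.2875
  C_31 = (-0.35)(-0.35) − (-0.10)(0.70) = 0.1925
  C_32 = −[(0.80)(-0.35) − (-0.10)(-0.35)] = 0.3150
  C_33 = (0.80)(0.70) − (-0.35)(-0.35) = 0.4375
det(I−A) = Σ_j (I−A)_1j·C_1j = (0.80)(0.4375) + (-0.35)(0.3500) + (-0.10)(0.2625) = 0.20125
adj(I−A) = Cᵀ =
  [ 0.4375   0.2875   0.1925]
  [ 0.3500   0.5750   0.3150]
  [ 0.2625   0.2875   0.4375]
(I − A)⁻¹ = adj(I−A) / det(I−A) ≈
  [   2.1739     1.4286     0.9565]
  [   1.7391     2.8571     1.5652]
  [   1.3043     1.4286     2.1739]
First solve x = (I − A)⁻¹ d = adj(I−A)·d / det(I−A); in particular x_1 = (0.4375·370 + 0.2875·100 + 0.1925·80) / 0.20125 = 206.025 / 0.20125 ≈ 1023.727.
Intermediate flow from 2 to 1: z_21 = a_21 · x_1 = 0.35 × 206.025 / 0.20125 = 72.10875 / 0.20125 ≈ 358.3.

z_21 = 358.3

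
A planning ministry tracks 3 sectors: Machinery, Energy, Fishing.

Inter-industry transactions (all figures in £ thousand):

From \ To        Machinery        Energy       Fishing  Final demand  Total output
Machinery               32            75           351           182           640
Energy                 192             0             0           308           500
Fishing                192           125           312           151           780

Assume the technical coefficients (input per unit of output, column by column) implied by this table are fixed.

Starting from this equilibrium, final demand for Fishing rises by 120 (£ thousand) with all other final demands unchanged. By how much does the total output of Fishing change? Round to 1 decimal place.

Technical coefficients a_ij = z_ij / X_j:
  a_MM = 32/640 = 0.05, a_EM = 192/640 = 0.30, a_FM = 192/640 = 0.30
  a_ME = 75/500 = 0.15, a_EE = 0/500 = 0.00, a_FE = 125/500 = 0.25
  a_MF = 351/780 = 0.45, a_EF = 0/780 = 0.00, a_FF = 312/780 = 0.40
I − A =
  [   0.95    -0.15    -0.45]
  [  -0.30     1.00     0.00]
  [  -0.30    -0.25     0.60]
Cofactors of I−A, C_ij = (−1)^(i+j)·(minor ij) (rows/columns in the sector order above):
  C_11 = (1.00)(0.60) − (0.00)(-0.25) = 0.6000
  C_12 = −[(-0.30)(0.60) − (0.00)(-0.30)] = 0.1800
  C_13 = (-0.30)(-0.25) − (1.00)(-0.30) = 0.3750
  C_21 = −[(-0.15)(0.60) − (-0.45)(-0.25)] = 0.2025
  C_22 = (0.95)(0.60) − (-0.45)(-0.30) = 0.4350
  C_23 = −[(0.95)(-0.25) − (-0.15)(-0.30)] = 0.2825
  C_31 = (-0.15)(0.00) − (-0.45)(1.00) = 0.4500
  C_32 = −[(0.95)(0.00) − (-0.45)(-0.30)] = 0.1350
  C_33 = (0.95)(1.00) − (-0.15)(-0.30) = 0.9050
det(I−A) = Σ_j (I−A)_1j·C_1j = (0.95)(0.6000) + (-0.15)(0.1800) + (-0.45)(0.3750) = 0.37425
adj(I−A) = Cᵀ =
  [ 0.6000   0.2025   0.4500]
  [ 0.1800   0.4350   0.1350]
  [ 0.3750   0.2825   0.9050]
(I − A)⁻¹ = adj(I−A) / det(I−A) ≈
  [   1.6032     0.5411     1.2024]
  [   0.4810     1.1623     0.3607]
  [   1.0020     0.7548     2.4182]
Δx = (I − A)⁻¹ Δd with Δd having +120 in the Fishing component and 0 elsewhere.
So Δx_F = L_FF · (+120), where L_FF = adj(I−A)_FF / det(I−A) = 0.9050 / 0.37425.
Δx_F = 0.9050 × (+120) / 0.37425 = 108.60 / 0.37425 ≈ 290.2.

Δx_F = 290.2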